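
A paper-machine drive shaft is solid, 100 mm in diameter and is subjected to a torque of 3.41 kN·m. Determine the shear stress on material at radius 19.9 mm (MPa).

J = πd⁴/32 = π(0.100)⁴/32 = 9.817×10^-6 m⁴.
Shear stress varies linearly with radius: τ = T·r/J = 3410 × 0.0199 / 9.817×10^-6 = 6.912×10^6 Pa.

6.91 MPa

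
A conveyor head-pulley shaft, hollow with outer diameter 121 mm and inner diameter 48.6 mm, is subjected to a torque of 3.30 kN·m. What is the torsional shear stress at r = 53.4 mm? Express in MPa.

8.60 MPa

J = π(d_o⁴ − d_i⁴)/32 = π(0.121⁴ − 0.0486⁴)/32 = 2.050×10^-5 m⁴.
Shear stress varies linearly with radius: τ = T·r/J = 3300 × 0.0534 / 2.050×10^-5 = 8.597×10^6 Pa.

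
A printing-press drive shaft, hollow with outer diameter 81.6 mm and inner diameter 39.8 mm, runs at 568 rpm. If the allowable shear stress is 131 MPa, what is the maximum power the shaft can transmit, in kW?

J = π(d_o⁴ − d_i⁴)/32 = π(0.0816⁴ − 0.0398⁴)/32 = 4.106×10^-6 m⁴.
T_max = τ_allow·J/r = 1.31×10^8 × 4.106×10^-6 / 0.0408 = 13180 N·m.
ω = 2π·568/60 = 59.48 rad/s, so P_max = T_max·ω = 7.842×10^5 W.

784 kW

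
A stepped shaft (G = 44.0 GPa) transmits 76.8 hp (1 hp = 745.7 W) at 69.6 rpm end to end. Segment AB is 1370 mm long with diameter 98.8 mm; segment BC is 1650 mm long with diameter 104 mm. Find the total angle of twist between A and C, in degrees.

2.97°

ω = 2π·69.6/60 = 7.288 rad/s, so T = P/ω = 76.8×745.7 / 7.288 = 7858 N·m.
J_AB = π(0.0988)⁴/32 = 9.35×10^-6 m⁴; J_BC = π(0.104)⁴/32 = 1.15×10^-5 m⁴.
θ = (T/G)·Σ L_i/J_i = (7858/44.0×10⁹)·(1.37/9.35×10^-6 + 1.65/1.15×10^-5) = 0.05181 rad.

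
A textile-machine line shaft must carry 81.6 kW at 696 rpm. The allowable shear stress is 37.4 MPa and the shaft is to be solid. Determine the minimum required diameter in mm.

53.4 mm

ω = 2π·696/60 = 72.88 rad/s, so T = P/ω = 81.6×10³ / 72.88 = 1120 N·m.
For a solid shaft τ_max = 16T/(πd³), so d = (16T/(π τ_allow))^(1/3) = (16·1120/(π·3.74×10^7))^(1/3) = 0.05342 m.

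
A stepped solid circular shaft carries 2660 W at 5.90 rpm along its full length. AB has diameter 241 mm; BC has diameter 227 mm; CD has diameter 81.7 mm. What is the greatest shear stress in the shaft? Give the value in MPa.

ω = 2π·5.90/60 = 0.6178 rad/s, so T = P/ω = 2660 / 0.6178 = 4305 N·m.
Under the same torque, τ_max = 16T/(πd³) is largest where d is smallest — segment CD (d = 81.7 mm).
τ_max = 16·4305/(π·(0.0817)³) = 4.021×10^7 Pa.

40.2 MPa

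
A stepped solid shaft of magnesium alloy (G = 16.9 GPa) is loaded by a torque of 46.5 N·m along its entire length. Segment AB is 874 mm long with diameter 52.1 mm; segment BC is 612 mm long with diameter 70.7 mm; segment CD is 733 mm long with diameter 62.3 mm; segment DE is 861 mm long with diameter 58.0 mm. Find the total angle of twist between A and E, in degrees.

0.430°

J_AB = π(0.0521)⁴/32 = 7.23×10^-7 m⁴; J_BC = π(0.0707)⁴/32 = 2.45×10^-6 m⁴; J_CD = π(0.0623)⁴/32 = 1.48×10^-6 m⁴; J_DE = π(0.0580)⁴/32 = 1.11×10^-6 m⁴.
θ = (T/G)·Σ L_i/J_i = (46.50/16.9×10⁹)·(0.874/7.23×10^-7 + 0.612/2.45×10^-6 + 0.733/1.48×10^-6 + 0.861/1.11×10^-6) = 7.507×10^-3 rad.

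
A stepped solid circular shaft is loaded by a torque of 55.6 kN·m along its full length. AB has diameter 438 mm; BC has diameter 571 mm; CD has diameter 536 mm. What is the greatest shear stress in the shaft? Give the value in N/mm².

3.37 N/mm²

Under the same torque, τ_max = 16T/(πd³) is largest where d is smallest — segment AB (d = 438 mm).
τ_max = 16·55600/(π·(0.438)³) = 3.370×10^6 Pa.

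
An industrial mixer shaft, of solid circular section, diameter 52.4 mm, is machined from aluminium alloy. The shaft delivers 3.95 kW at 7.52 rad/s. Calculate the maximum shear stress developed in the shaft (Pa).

ω = 7.52 rad/s, so T = P/ω = 3.95×10³ / 7.520 = 525.3 N·m.
J = πd⁴/32 = π(0.0524)⁴/32 = 7.402×10^-7 m⁴.
τ_max = T·r/J = 525.3 × 0.0262 / 7.402×10^-7 = 1.859×10^7 Pa.

1.86e7 Pa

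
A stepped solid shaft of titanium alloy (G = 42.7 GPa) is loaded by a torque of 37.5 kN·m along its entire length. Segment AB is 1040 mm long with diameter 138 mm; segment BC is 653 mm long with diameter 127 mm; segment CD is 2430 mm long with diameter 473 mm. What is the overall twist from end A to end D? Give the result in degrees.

2.78°

J_AB = π(0.138)⁴/32 = 3.56×10^-5 m⁴; J_BC = π(0.127)⁴/32 = 2.55×10^-5 m⁴; J_CD = π(0.473)⁴/32 = 4.91×10^-3 m⁴.
θ = (T/G)·Σ L_i/J_i = (37500/42.7×10⁹)·(1.04/3.56×10^-5 + 0.653/2.55×10^-5 + 2.43/4.91×10^-3) = 0.04854 rad.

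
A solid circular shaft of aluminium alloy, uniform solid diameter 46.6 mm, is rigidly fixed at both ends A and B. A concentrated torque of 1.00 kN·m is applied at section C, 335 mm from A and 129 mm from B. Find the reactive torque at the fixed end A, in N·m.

278 N·m

With uniform GJ and both ends fixed, compatibility θ_AC = θ_CB gives T_A·a = T_B·b, together with T_A + T_B = T₀.
T_A = T₀·b/(a+b) = 1000·129/464.0 = 278.0 N·m; T_B = 722.0 N·m.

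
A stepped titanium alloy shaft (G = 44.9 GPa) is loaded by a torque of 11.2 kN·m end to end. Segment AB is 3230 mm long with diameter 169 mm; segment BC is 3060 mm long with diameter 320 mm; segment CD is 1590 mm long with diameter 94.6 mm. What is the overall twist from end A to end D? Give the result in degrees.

J_AB = π(0.169)⁴/32 = 8.01×10^-5 m⁴; J_BC = π(0.320)⁴/32 = 1.03×10^-3 m⁴; J_CD = π(0.0946)⁴/32 = 7.86×10^-6 m⁴.
θ = (T/G)·Σ L_i/J_i = (11200/44.9×10⁹)·(3.23/8.01×10^-5 + 3.06/1.03×10^-3 + 1.59/7.86×10^-6) = 0.06125 rad.

3.51°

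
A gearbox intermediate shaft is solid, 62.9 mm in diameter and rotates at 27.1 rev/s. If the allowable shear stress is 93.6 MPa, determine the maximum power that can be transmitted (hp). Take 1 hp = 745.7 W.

1040 hp

J = πd⁴/32 = π(0.0629)⁴/32 = 1.537×10^-6 m⁴.
T_max = τ_allow·J/r = 9.36×10^7 × 1.537×10^-6 / 0.0314 = 4574 N·m.
ω = 2π·27.1 = 170.3 rad/s, so P_max = T_max·ω = 7.788×10^5 W.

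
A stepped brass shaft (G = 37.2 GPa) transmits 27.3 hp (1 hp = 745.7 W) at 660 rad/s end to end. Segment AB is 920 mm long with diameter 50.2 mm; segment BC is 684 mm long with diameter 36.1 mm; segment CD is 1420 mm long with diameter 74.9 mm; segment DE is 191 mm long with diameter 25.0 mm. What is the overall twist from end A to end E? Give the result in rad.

0.00914 rad

ω = 660 rad/s, so T = P/ω = 27.3×745.7 / 660.0 = 30.84 N·m.
J_AB = π(0.0502)⁴/32 = 6.23×10^-7 m⁴; J_BC = π(0.0361)⁴/32 = 1.67×10^-7 m⁴; J_CD = π(0.0749)⁴/32 = 3.09×10^-6 m⁴; J_DE = π(0.0250)⁴/32 = 3.83×10^-8 m⁴.
θ = (T/G)·Σ L_i/J_i = (30.84/37.2×10⁹)·(0.920/6.23×10^-7 + 0.684/1.67×10^-7 + 1.42/3.09×10^-6 + 0.191/3.83×10^-8) = 9.136×10^-3 rad.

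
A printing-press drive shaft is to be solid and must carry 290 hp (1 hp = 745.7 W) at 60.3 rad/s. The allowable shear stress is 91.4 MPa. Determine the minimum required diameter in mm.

58.5 mm

ω = 60.3 rad/s, so T = P/ω = 290×745.7 / 60.30 = 3586 N·m.
For a solid shaft τ_max = 16T/(πd³), so d = (16T/(π τ_allow))^(1/3) = (16·3586/(π·9.14×10^7))^(1/3) = 0.05846 m.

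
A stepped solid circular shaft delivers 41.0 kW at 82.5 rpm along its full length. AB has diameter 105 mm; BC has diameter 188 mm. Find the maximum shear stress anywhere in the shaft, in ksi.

ω = 2π·82.5/60 = 8.639 rad/s, so T = P/ω = 41.0×10³ / 8.639 = 4746 N·m.
Under the same torque, τ_max = 16T/(πd³) is largest where d is smallest — segment AB (d = 105 mm).
τ_max = 16·4746/(π·(0.105)³) = 2.088×10^7 Pa.

3.03 ksi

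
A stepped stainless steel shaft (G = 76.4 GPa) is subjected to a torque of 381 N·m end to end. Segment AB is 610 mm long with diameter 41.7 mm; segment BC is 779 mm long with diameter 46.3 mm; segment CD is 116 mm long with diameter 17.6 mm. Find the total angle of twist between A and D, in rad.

J_AB = π(0.0417)⁴/32 = 2.97×10^-7 m⁴; J_BC = π(0.0463)⁴/32 = 4.51×10^-7 m⁴; J_CD = π(0.0176)⁴/32 = 9.42×10^-9 m⁴.
θ = (T/G)·Σ L_i/J_i = (381.0/76.4×10⁹)·(0.610/2.97×10^-7 + 0.779/4.51×10^-7 + 0.116/9.42×10^-9) = 0.08027 rad.

0.0803 rad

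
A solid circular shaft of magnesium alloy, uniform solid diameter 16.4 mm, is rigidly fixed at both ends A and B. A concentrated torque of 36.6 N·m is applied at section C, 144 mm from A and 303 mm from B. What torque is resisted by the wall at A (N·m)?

24.8 N·m

With uniform GJ and both ends fixed, compatibility θ_AC = θ_CB gives T_A·a = T_B·b, together with T_A + T_B = T₀.
T_A = T₀·b/(a+b) = 36.60·303/447.0 = 24.81 N·m; T_B = 11.79 N·m.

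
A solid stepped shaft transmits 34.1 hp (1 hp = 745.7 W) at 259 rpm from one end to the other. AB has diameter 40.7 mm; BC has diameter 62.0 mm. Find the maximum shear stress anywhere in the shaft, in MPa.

70.8 MPa

ω = 2π·259/60 = 27.12 rad/s, so T = P/ω = 34.1×745.7 / 27.12 = 937.5 N·m.
Under the same torque, τ_max = 16T/(πd³) is largest where d is smallest — segment AB (d = 40.7 mm).
τ_max = 16·937.5/(π·(0.0407)³) = 7.082×10^7 Pa.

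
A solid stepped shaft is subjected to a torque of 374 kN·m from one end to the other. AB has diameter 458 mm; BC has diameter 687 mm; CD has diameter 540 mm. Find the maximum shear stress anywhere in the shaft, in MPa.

19.8 MPa

Under the same torque, τ_max = 16T/(πd³) is largest where d is smallest — segment AB (d = 458 mm).
τ_max = 16·374000/(π·(0.458)³) = 1.983×10^7 Pa.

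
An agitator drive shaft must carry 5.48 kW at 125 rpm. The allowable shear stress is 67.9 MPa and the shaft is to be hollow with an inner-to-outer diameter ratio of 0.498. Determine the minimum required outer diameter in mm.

32.2 mm

ω = 2π·125/60 = 13.09 rad/s, so T = P/ω = 5.48×10³ / 13.09 = 418.6 N·m.
For a hollow shaft with d_i/d_o = 0.498: τ_max = 16T/(π d_o³ (1−k⁴)), so d_o = [16T/(π τ_allow (1−k⁴))]^(1/3) = [16·418.6/(π·6.79×10^7·0.9385)]^(1/3) = 0.03222 m.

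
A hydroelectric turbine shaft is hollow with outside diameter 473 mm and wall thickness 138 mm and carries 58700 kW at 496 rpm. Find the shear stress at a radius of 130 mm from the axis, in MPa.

ω = 2π·496/60 = 51.94 rad/s, so T = P/ω = 58700×10³ / 51.94 = 1.130e6 N·m.
J = π(d_o⁴ − d_i⁴)/32 = π(0.473⁴ − 0.197⁴)/32 = 4.766×10^-3 m⁴.
Shear stress varies linearly with radius: τ = T·r/J = 1.130e6 × 0.130 / 4.766×10^-3 = 3.082×10^7 Pa.

30.8 MPa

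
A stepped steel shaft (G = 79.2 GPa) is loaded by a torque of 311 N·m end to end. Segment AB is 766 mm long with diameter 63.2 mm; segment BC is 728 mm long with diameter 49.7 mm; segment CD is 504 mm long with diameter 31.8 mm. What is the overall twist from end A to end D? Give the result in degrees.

1.51°

J_AB = π(0.0632)⁴/32 = 1.57×10^-6 m⁴; J_BC = π(0.0497)⁴/32 = 5.99×10^-7 m⁴; J_CD = π(0.0318)⁴/32 = 1.00×10^-7 m⁴.
θ = (T/G)·Σ L_i/J_i = (311.0/79.2×10⁹)·(0.766/1.57×10^-6 + 0.728/5.99×10^-7 + 0.504/1.00×10^-7) = 0.02641 rad.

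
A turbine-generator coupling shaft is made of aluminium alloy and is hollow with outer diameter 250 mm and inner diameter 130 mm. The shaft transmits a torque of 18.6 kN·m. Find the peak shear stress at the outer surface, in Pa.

J = π(d_o⁴ − d_i⁴)/32 = π(0.250⁴ − 0.130⁴)/32 = 3.555×10^-4 m⁴.
τ_max = T·r/J = 18600 × 0.125 / 3.555×10^-4 = 6.541×10^6 Pa.

6.54e6 Pa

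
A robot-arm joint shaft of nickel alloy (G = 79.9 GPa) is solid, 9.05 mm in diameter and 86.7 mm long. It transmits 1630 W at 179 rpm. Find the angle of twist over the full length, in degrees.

8.21°

ω = 2π·179/60 = 18.74 rad/s, so T = P/ω = 1630 / 18.74 = 86.96 N·m.
J = πd⁴/32 = π(0.00905)⁴/32 = 6.586×10^-10 m⁴.
θ = T·L/(G·J) = 86.96 × 0.0867 / (79.9×10⁹ × 6.586×10^-10) = 0.1433 rad.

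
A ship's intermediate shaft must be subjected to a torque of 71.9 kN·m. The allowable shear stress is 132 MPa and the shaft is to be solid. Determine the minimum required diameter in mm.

141 mm

For a solid shaft τ_max = 16T/(πd³), so d = (16T/(π τ_allow))^(1/3) = (16·71900/(π·1.32×10^8))^(1/3) = 0.1405 m.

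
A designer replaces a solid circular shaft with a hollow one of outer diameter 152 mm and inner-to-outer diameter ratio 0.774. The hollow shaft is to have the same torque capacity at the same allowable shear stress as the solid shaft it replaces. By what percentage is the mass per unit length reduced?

46.1 %

Equal τ_max and T ⇒ the solid shaft needs d_s³ = d_o³(1−k⁴), so d_s = 152·(1−0.774⁴)^(1/3) = 131.1 mm.
Area ratio A_h/A_s = d_o²(1−k²)/d_s² = (1−k²)/(1−k⁴)^(2/3) = 0.5392.
Mass saving = 1 − 0.5392 = 46.1 %.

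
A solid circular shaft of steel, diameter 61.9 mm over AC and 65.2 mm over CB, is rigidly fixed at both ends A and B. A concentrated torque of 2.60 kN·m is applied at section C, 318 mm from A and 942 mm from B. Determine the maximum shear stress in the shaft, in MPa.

39.4 MPa

Compatibility: T_A·a/J_AC = T_B·b/J_CB with T_A + T_B = T₀.
J_AC = 1.44×10^-6 m⁴, J_CB = 1.77×10^-6 m⁴, so T_A = T₀·(J_AC/a)/((J_AC/a)+(J_CB/b)) = 1837 N·m, T_B = 763.2 N·m.
τ in each portion: τ_AC = 3.94×10^7 Pa, τ_CB = 1.40×10^7 Pa; maximum is in AC.
τ_max = T_AC·r/J = 1837·0.0309/1.44×10^-6 = 3.944×10^7 Pa.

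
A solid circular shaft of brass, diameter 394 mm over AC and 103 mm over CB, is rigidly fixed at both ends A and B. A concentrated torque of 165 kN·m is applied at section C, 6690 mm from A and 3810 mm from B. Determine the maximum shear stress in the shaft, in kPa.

13600 kPa

Compatibility: T_A·a/J_AC = T_B·b/J_CB with T_A + T_B = T₀.
J_AC = 2.37×10^-3 m⁴, J_CB = 1.10×10^-5 m⁴, so T_A = T₀·(J_AC/a)/((J_AC/a)+(J_CB/b)) = 163700 N·m, T_B = 1342 N·m.
τ in each portion: τ_AC = 1.36×10^7 Pa, τ_CB = 6.26×10^6 Pa; maximum is in AC.
τ_max = T_AC·r/J = 163700·0.197/2.37×10^-3 = 1.363×10^7 Pa.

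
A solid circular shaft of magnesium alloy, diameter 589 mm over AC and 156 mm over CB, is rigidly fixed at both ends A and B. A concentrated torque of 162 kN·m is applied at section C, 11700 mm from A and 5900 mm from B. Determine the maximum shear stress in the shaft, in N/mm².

Compatibility: T_A·a/J_AC = T_B·b/J_CB with T_A + T_B = T₀.
J_AC = 0.0118 m⁴, J_CB = 5.81×10^-5 m⁴, so T_A = T₀·(J_AC/a)/((J_AC/a)+(J_CB/b)) = 160400 N·m, T_B = 1566 N·m.
τ in each portion: τ_AC = 4.00×10^6 Pa, τ_CB = 2.10×10^6 Pa; maximum is in AC.
τ_max = T_AC·r/J = 160400·0.294/0.0118 = 3.999×10^6 Pa.

4.00 N/mm²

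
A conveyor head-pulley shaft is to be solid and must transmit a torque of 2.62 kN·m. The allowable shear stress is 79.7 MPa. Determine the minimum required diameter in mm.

55.1 mm

For a solid shaft τ_max = 16T/(πd³), so d = (16T/(π τ_allow))^(1/3) = (16·2620/(π·7.97×10^7))^(1/3) = 0.05512 m.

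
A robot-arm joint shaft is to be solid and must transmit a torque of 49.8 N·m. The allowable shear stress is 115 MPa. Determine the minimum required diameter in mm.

For a solid shaft τ_max = 16T/(πd³), so d = (16T/(π τ_allow))^(1/3) = (16·49.80/(π·1.15×10^8))^(1/3) = 0.01302 m.

13.0 mm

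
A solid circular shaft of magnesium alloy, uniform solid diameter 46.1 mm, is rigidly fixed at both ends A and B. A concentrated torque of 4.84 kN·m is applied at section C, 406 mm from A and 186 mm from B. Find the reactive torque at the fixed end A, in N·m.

With uniform GJ and both ends fixed, compatibility θ_AC = θ_CB gives T_A·a = T_B·b, together with T_A + T_B = T₀.
T_A = T₀·b/(a+b) = 4840·186/592.0 = 1521 N·m; T_B = 3319 N·m.

1520 N·m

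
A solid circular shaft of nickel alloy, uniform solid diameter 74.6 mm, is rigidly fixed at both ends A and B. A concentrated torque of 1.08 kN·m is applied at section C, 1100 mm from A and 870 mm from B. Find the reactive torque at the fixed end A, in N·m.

477 N·m

With uniform GJ and both ends fixed, compatibility θ_AC = θ_CB gives T_A·a = T_B·b, together with T_A + T_B = T₀.
T_A = T₀·b/(a+b) = 1080·870/1970 = 477.0 N·m; T_B = 603.0 N·m.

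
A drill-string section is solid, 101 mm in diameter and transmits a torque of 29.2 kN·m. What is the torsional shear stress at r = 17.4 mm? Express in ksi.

J = πd⁴/32 = π(0.101)⁴/32 = 1.022×10^-5 m⁴.
Shear stress varies linearly with radius: τ = T·r/J = 29200 × 0.0174 / 1.022×10^-5 = 4.973×10^7 Pa.

7.21 ksi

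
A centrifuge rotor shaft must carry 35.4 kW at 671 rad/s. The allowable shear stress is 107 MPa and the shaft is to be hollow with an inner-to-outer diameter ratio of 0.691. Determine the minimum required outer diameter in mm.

ω = 671 rad/s, so T = P/ω = 35.4×10³ / 671.0 = 52.76 N·m.
For a hollow shaft with d_i/d_o = 0.691: τ_max = 16T/(π d_o³ (1−k⁴)), so d_o = [16T/(π τ_allow (1−k⁴))]^(1/3) = [16·52.76/(π·1.07×10^8·0.7720)]^(1/3) = 0.01482 m.

14.8 mm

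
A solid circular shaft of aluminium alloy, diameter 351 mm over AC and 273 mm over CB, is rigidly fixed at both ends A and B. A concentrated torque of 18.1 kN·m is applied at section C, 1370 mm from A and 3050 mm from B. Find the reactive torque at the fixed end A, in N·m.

Compatibility: T_A·a/J_AC = T_B·b/J_CB with T_A + T_B = T₀.
J_AC = 1.49×10^-3 m⁴, J_CB = 5.45×10^-4 m⁴, so T_A = T₀·(J_AC/a)/((J_AC/a)+(J_CB/b)) = 15540 N·m, T_B = 2555 N·m.

15500 N·m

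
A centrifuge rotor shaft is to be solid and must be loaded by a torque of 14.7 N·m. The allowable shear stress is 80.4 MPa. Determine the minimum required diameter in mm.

9.77 mm

For a solid shaft τ_max = 16T/(πd³), so d = (16T/(π τ_allow))^(1/3) = (16·14.70/(π·8.04×10^7))^(1/3) = 0.009765 m.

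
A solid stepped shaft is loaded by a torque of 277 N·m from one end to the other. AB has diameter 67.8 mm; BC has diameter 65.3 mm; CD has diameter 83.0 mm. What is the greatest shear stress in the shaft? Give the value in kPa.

Under the same torque, τ_max = 16T/(πd³) is largest where d is smallest — segment BC (d = 65.3 mm).
τ_max = 16·277.0/(π·(0.0653)³) = 5.067×10^6 Pa.

5070 kPa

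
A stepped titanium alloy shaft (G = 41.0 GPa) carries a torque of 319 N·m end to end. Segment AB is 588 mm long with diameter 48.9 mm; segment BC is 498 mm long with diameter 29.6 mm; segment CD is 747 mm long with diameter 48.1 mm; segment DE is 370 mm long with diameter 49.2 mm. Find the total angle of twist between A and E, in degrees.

4.33°

J_AB = π(0.0489)⁴/32 = 5.61×10^-7 m⁴; J_BC = π(0.0296)⁴/32 = 7.54×10^-8 m⁴; J_CD = π(0.0481)⁴/32 = 5.26×10^-7 m⁴; J_DE = π(0.0492)⁴/32 = 5.75×10^-7 m⁴.
θ = (T/G)·Σ L_i/J_i = (319.0/41.0×10⁹)·(0.588/5.61×10^-7 + 0.498/7.54×10^-8 + 0.747/5.26×10^-7 + 0.370/5.75×10^-7) = 0.07563 rad.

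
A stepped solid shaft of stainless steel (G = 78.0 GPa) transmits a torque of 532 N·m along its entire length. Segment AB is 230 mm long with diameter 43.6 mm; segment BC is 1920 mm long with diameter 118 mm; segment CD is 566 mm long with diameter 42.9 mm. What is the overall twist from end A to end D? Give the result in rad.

J_AB = π(0.0436)⁴/32 = 3.55×10^-7 m⁴; J_BC = π(0.118)⁴/32 = 1.90×10^-5 m⁴; J_CD = π(0.0429)⁴/32 = 3.33×10^-7 m⁴.
θ = (T/G)·Σ L_i/J_i = (532.0/78.0×10⁹)·(0.230/3.55×10^-7 + 1.92/1.90×10^-5 + 0.566/3.33×10^-7) = 0.01672 rad.

0.0167 rad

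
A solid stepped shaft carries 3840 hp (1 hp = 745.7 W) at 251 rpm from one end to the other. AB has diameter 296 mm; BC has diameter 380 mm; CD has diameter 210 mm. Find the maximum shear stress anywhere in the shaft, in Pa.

5.99e7 Pa

ω = 2π·251/60 = 26.28 rad/s, so T = P/ω = 3840×745.7 / 26.28 = 108900 N·m.
Under the same torque, τ_max = 16T/(πd³) is largest where d is smallest — segment CD (d = 210 mm).
τ_max = 16·108900/(π·(0.210)³) = 5.991×10^7 Pa.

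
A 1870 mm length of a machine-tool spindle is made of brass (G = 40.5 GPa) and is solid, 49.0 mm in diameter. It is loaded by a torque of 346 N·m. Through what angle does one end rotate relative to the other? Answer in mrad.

28.2 mrad

J = πd⁴/32 = π(0.0490)⁴/32 = 5.660×10^-7 m⁴.
θ = T·L/(G·J) = 346.0 × 1.87 / (40.5×10⁹ × 5.660×10^-7) = 0.02823 rad.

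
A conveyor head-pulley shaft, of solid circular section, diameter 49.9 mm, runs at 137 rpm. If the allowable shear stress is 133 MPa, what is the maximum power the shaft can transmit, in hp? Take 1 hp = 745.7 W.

62.4 hp

J = πd⁴/32 = π(0.0499)⁴/32 = 6.087×10^-7 m⁴.
T_max = τ_allow·J/r = 1.33×10^8 × 6.087×10^-7 / 0.0249 = 3245 N·m.
ω = 2π·137/60 = 14.35 rad/s, so P_max = T_max·ω = 4.655×10^4 W.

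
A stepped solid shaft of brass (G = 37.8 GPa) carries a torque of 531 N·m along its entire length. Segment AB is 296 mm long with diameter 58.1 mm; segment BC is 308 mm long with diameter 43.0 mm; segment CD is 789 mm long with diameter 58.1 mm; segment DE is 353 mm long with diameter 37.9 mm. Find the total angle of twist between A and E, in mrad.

51.0 mrad

J_AB = π(0.0581)⁴/32 = 1.12×10^-6 m⁴; J_BC = π(0.0430)⁴/32 = 3.36×10^-7 m⁴; J_CD = π(0.0581)⁴/32 = 1.12×10^-6 m⁴; J_DE = π(0.0379)⁴/32 = 2.03×10^-7 m⁴.
θ = (T/G)·Σ L_i/J_i = (531.0/37.8×10⁹)·(0.296/1.12×10^-6 + 0.308/3.36×10^-7 + 0.789/1.12×10^-6 + 0.353/2.03×10^-7) = 0.05100 rad.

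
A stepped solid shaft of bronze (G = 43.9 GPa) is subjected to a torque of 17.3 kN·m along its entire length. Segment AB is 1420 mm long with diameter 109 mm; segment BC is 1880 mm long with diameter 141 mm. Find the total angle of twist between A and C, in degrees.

3.41°

J_AB = π(0.109)⁴/32 = 1.39×10^-5 m⁴; J_BC = π(0.141)⁴/32 = 3.88×10^-5 m⁴.
θ = (T/G)·Σ L_i/J_i = (17300/43.9×10⁹)·(1.42/1.39×10^-5 + 1.88/3.88×10^-5) = 0.05947 rad.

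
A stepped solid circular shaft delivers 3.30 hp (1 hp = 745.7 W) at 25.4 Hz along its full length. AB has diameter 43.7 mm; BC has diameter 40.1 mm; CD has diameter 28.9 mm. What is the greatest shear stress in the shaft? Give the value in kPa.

ω = 2π·25.4 = 159.6 rad/s, so T = P/ω = 3.30×745.7 / 159.6 = 15.42 N·m.
Under the same torque, τ_max = 16T/(πd³) is largest where d is smallest — segment CD (d = 28.9 mm).
τ_max = 16·15.42/(π·(0.0289)³) = 3.253×10^6 Pa.

3250 kPa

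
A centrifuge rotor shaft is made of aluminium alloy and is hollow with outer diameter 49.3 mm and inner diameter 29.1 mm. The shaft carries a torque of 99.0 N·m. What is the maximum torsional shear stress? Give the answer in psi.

J = π(d_o⁴ − d_i⁴)/32 = π(0.0493⁴ − 0.0291⁴)/32 = 5.095×10^-7 m⁴.
τ_max = T·r/J = 99.00 × 0.0246 / 5.095×10^-7 = 4.789×10^6 Pa.

695 psi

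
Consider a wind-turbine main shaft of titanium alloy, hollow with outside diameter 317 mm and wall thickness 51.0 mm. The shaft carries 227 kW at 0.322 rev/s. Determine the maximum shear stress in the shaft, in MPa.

22.8 MPa

ω = 2π·0.322 = 2.023 rad/s, so T = P/ω = 227×10³ / 2.023 = 112200 N·m.
J = π(d_o⁴ − d_i⁴)/32 = π(0.317⁴ − 0.215⁴)/32 = 7.816×10^-4 m⁴.
τ_max = T·r/J = 112200 × 0.159 / 7.816×10^-4 = 2.275×10^7 Pa.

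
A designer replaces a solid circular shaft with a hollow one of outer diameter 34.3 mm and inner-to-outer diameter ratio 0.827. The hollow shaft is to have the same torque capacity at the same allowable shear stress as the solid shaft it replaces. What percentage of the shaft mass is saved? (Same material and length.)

Equal τ_max and T ⇒ the solid shaft needs d_s³ = d_o³(1−k⁴), so d_s = 34.3·(1−0.827⁴)^(1/3) = 27.80 mm.
Area ratio A_h/A_s = d_o²(1−k²)/d_s² = (1−k²)/(1−k⁴)^(2/3) = 0.4813.
Mass saving = 1 − 0.4813 = 51.9 %.

51.9 %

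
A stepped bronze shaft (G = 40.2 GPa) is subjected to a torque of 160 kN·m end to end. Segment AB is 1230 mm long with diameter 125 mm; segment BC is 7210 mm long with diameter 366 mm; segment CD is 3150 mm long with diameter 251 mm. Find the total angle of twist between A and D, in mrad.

253 mrad

J_AB = π(0.125)⁴/32 = 2.40×10^-5 m⁴; J_BC = π(0.366)⁴/32 = 1.76×10^-3 m⁴; J_CD = π(0.251)⁴/32 = 3.90×10^-4 m⁴.
θ = (T/G)·Σ L_i/J_i = (160000/40.2×10⁹)·(1.23/2.40×10^-5 + 7.21/1.76×10^-3 + 3.15/3.90×10^-4) = 0.2527 rad.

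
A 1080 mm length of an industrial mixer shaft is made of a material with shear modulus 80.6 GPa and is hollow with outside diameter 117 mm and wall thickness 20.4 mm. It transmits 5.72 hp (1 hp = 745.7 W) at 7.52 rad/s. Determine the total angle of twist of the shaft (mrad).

0.504 mrad

ω = 7.52 rad/s, so T = P/ω = 5.72×745.7 / 7.520 = 567.2 N·m.
J = π(d_o⁴ − d_i⁴)/32 = π(0.117⁴ − 0.0762⁴)/32 = 1.509×10^-5 m⁴.
θ = T·L/(G·J) = 567.2 × 1.08 / (80.6×10⁹ × 1.509×10^-5) = 5.038×10^-4 rad.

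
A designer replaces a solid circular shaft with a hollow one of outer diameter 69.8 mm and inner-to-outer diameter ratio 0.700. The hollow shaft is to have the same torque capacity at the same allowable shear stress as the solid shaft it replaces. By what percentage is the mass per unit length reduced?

Equal τ_max and T ⇒ the solid shaft needs d_s³ = d_o³(1−k⁴), so d_s = 69.8·(1−0.700⁴)^(1/3) = 63.70 mm.
Area ratio A_h/A_s = d_o²(1−k²)/d_s² = (1−k²)/(1−k⁴)^(2/3) = 0.6124.
Mass saving = 1 − 0.6124 = 38.8 %.

38.8 %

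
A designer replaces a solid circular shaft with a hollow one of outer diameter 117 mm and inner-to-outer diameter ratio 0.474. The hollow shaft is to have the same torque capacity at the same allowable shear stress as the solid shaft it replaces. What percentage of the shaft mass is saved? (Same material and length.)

19.7 %

Equal τ_max and T ⇒ the solid shaft needs d_s³ = d_o³(1−k⁴), so d_s = 117·(1−0.474⁴)^(1/3) = 115.0 mm.
Area ratio A_h/A_s = d_o²(1−k²)/d_s² = (1−k²)/(1−k⁴)^(2/3) = 0.8026.
Mass saving = 1 − 0.8026 = 19.7 %.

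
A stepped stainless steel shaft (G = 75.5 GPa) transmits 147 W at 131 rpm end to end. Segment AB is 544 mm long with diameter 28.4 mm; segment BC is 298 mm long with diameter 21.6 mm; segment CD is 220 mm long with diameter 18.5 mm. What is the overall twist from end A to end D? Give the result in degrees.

ω = 2π·131/60 = 13.72 rad/s, so T = P/ω = 147 / 13.72 = 10.72 N·m.
J_AB = π(0.0284)⁴/32 = 6.39×10^-8 m⁴; J_BC = π(0.0216)⁴/32 = 2.14×10^-8 m⁴; J_CD = π(0.0185)⁴/32 = 1.15×10^-8 m⁴.
θ = (T/G)·Σ L_i/J_i = (10.72/75.5×10⁹)·(0.544/6.39×10^-8 + 0.298/2.14×10^-8 + 0.220/1.15×10^-8) = 5.903×10^-3 rad.

0.338°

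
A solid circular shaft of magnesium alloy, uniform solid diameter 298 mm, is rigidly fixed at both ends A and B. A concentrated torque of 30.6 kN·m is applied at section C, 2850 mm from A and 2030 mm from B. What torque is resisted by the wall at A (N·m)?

12700 N·m

With uniform GJ and both ends fixed, compatibility θ_AC = θ_CB gives T_A·a = T_B·b, together with T_A + T_B = T₀.
T_A = T₀·b/(a+b) = 30600·2030/4880 = 12730 N·m; T_B = 17870 N·m.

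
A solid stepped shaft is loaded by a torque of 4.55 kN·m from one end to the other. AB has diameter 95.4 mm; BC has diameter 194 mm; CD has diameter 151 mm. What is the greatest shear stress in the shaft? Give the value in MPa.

26.7 MPa

Under the same torque, τ_max = 16T/(πd³) is largest where d is smallest — segment AB (d = 95.4 mm).
τ_max = 16·4550/(π·(0.0954)³) = 2.669×10^7 Pa.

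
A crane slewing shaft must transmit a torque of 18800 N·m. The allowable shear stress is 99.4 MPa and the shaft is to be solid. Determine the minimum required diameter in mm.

98.8 mm

For a solid shaft τ_max = 16T/(πd³), so d = (16T/(π τ_allow))^(1/3) = (16·18800/(π·9.94×10^7))^(1/3) = 0.09876 m.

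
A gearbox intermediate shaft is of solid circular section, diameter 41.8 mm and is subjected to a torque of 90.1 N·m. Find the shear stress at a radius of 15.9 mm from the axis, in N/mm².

J = πd⁴/32 = π(0.0418)⁴/32 = 2.997×10^-7 m⁴.
Shear stress varies linearly with radius: τ = T·r/J = 90.10 × 0.0159 / 2.997×10^-7 = 4.780×10^6 Pa.

4.78 N/mm²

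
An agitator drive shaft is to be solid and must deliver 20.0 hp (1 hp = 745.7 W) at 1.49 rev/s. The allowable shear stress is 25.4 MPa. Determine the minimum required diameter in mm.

68.4 mm

ω = 2π·1.49 = 9.362 rad/s, so T = P/ω = 20.0×745.7 / 9.362 = 1593 N·m.
For a solid shaft τ_max = 16T/(πd³), so d = (16T/(π τ_allow))^(1/3) = (16·1593/(π·2.54×10^7))^(1/3) = 0.06836 m.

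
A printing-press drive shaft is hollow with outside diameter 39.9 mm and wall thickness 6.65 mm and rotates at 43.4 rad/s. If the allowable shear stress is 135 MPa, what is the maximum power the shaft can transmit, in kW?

J = π(d_o⁴ − d_i⁴)/32 = π(0.0399⁴ − 0.0266⁴)/32 = 1.997×10^-7 m⁴.
T_max = τ_allow·J/r = 1.35×10^8 × 1.997×10^-7 / 0.0199 = 1351 N·m.
ω = 43.4 rad/s, so P_max = T_max·ω = 5.864×10^4 W.

58.6 kW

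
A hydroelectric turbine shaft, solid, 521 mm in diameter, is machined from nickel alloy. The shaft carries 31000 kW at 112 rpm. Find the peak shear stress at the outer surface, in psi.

13800 psi

ω = 2π·112/60 = 11.73 rad/s, so T = P/ω = 31000×10³ / 11.73 = 2.643e6 N·m.
J = πd⁴/32 = π(0.521)⁴/32 = 7.234×10^-3 m⁴.
τ_max = T·r/J = 2.643e6 × 0.261 / 7.234×10^-3 = 9.519×10^7 Pa.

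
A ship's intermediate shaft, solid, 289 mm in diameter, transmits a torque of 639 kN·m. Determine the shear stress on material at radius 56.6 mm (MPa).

J = πd⁴/32 = π(0.289)⁴/32 = 6.848×10^-4 m⁴.
Shear stress varies linearly with radius: τ = T·r/J = 639000 × 0.0566 / 6.848×10^-4 = 5.281×10^7 Pa.

52.8 MPa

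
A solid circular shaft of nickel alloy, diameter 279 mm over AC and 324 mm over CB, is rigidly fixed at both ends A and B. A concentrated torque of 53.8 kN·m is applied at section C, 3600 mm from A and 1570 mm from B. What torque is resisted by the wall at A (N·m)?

10400 N·m

Compatibility: T_A·a/J_AC = T_B·b/J_CB with T_A + T_B = T₀.
J_AC = 5.95×10^-4 m⁴, J_CB = 1.08×10^-3 m⁴, so T_A = T₀·(J_AC/a)/((J_AC/a)+(J_CB/b)) = 10410 N·m, T_B = 43390 N·m.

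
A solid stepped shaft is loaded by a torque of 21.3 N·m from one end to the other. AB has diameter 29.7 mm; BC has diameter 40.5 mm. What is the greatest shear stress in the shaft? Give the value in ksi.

Under the same torque, τ_max = 16T/(πd³) is largest where d is smallest — segment AB (d = 29.7 mm).
τ_max = 16·21.30/(π·(0.0297)³) = 4.141×10^6 Pa.

0.601 ksi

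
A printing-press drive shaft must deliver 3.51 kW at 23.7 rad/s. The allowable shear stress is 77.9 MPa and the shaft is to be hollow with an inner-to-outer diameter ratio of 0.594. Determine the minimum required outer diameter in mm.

22.3 mm

ω = 23.7 rad/s, so T = P/ω = 3.51×10³ / 23.70 = 148.1 N·m.
For a hollow shaft with d_i/d_o = 0.594: τ_max = 16T/(π d_o³ (1−k⁴)), so d_o = [16T/(π τ_allow (1−k⁴))]^(1/3) = [16·148.1/(π·7.79×10^7·0.8755)]^(1/3) = 0.02228 m.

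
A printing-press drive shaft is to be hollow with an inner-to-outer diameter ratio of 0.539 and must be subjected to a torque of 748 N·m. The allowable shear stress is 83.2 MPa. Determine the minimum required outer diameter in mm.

For a hollow shaft with d_i/d_o = 0.539: τ_max = 16T/(π d_o³ (1−k⁴)), so d_o = [16T/(π τ_allow (1−k⁴))]^(1/3) = [16·748.0/(π·8.32×10^7·0.9156)]^(1/3) = 0.03684 m.

36.8 mm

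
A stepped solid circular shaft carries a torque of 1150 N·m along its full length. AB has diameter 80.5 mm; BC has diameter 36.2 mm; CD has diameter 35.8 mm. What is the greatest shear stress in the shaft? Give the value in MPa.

Under the same torque, τ_max = 16T/(πd³) is largest where d is smallest — segment CD (d = 35.8 mm).
τ_max = 16·1150/(π·(0.0358)³) = 1.276×10^8 Pa.

128 MPa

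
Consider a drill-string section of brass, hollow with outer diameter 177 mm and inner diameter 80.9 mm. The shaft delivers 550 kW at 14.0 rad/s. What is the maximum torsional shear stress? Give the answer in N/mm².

37.7 N/mm²

ω = 14.0 rad/s, so T = P/ω = 550×10³ / 14.00 = 39290 N·m.
J = π(d_o⁴ − d_i⁴)/32 = π(0.177⁴ − 0.0809⁴)/32 = 9.215×10^-5 m⁴.
τ_max = T·r/J = 39290 × 0.0885 / 9.215×10^-5 = 3.773×10^7 Pa.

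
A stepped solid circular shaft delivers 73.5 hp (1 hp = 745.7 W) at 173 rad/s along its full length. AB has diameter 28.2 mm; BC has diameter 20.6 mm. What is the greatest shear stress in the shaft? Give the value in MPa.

ω = 173 rad/s, so T = P/ω = 73.5×745.7 / 173.0 = 316.8 N·m.
Under the same torque, τ_max = 16T/(πd³) is largest where d is smallest — segment BC (d = 20.6 mm).
τ_max = 16·316.8/(π·(0.0206)³) = 1.846×10^8 Pa.

185 MPa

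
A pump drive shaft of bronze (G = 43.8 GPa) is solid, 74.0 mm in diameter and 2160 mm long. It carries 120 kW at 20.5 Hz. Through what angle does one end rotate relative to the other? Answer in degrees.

ω = 2π·20.5 = 128.8 rad/s, so T = P/ω = 120×10³ / 128.8 = 931.6 N·m.
J = πd⁴/32 = π(0.0740)⁴/32 = 2.944×10^-6 m⁴.
θ = T·L/(G·J) = 931.6 × 2.16 / (43.8×10⁹ × 2.944×10^-6) = 0.01561 rad.

0.894°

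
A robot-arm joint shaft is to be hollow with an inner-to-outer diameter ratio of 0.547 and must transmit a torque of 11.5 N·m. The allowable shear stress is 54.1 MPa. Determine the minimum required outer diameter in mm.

10.6 mm

For a hollow shaft with d_i/d_o = 0.547: τ_max = 16T/(π d_o³ (1−k⁴)), so d_o = [16T/(π τ_allow (1−k⁴))]^(1/3) = [16·11.50/(π·5.41×10^7·0.9105)]^(1/3) = 0.01059 m.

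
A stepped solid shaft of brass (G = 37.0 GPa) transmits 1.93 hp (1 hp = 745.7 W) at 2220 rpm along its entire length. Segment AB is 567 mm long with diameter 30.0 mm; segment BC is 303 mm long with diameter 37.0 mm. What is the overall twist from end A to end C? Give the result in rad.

0.00147 rad

ω = 2π·2220/60 = 232.5 rad/s, so T = P/ω = 1.93×745.7 / 232.5 = 6.191 N·m.
J_AB = π(0.0300)⁴/32 = 7.95×10^-8 m⁴; J_BC = π(0.0370)⁴/32 = 1.84×10^-7 m⁴.
θ = (T/G)·Σ L_i/J_i = (6.191/37.0×10⁹)·(0.567/7.95×10^-8 + 0.303/1.84×10^-7) = 1.469×10^-3 rad.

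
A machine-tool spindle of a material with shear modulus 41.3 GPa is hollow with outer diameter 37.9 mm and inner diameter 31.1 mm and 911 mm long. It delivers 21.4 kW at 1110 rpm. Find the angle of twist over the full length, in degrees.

2.10°

ω = 2π·1110/60 = 116.2 rad/s, so T = P/ω = 21.4×10³ / 116.2 = 184.1 N·m.
J = π(d_o⁴ − d_i⁴)/32 = π(0.0379⁴ − 0.0311⁴)/32 = 1.107×10^-7 m⁴.
θ = T·L/(G·J) = 184.1 × 0.911 / (41.3×10⁹ × 1.107×10^-7) = 0.03668 rad.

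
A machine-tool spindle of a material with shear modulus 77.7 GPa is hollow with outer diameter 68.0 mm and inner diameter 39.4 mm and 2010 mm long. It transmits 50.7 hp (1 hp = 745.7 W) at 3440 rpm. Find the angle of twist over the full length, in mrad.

ω = 2π·3440/60 = 360.2 rad/s, so T = P/ω = 50.7×745.7 / 360.2 = 105.0 N·m.
J = π(d_o⁴ − d_i⁴)/32 = π(0.0680⁴ − 0.0394⁴)/32 = 1.863×10^-6 m⁴.
θ = T·L/(G·J) = 105.0 × 2.01 / (77.7×10⁹ × 1.863×10^-6) = 1.458×10^-3 rad.

1.46 mrad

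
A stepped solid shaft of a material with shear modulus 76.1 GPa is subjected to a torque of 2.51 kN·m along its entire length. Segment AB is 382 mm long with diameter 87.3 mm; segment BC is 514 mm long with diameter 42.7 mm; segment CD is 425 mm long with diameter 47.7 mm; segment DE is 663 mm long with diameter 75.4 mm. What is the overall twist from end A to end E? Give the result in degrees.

J_AB = π(0.0873)⁴/32 = 5.70×10^-6 m⁴; J_BC = π(0.0427)⁴/32 = 3.26×10^-7 m⁴; J_CD = π(0.0477)⁴/32 = 5.08×10^-7 m⁴; J_DE = π(0.0754)⁴/32 = 3.17×10^-6 m⁴.
θ = (T/G)·Σ L_i/J_i = (2510/76.1×10⁹)·(0.382/5.70×10^-6 + 0.514/3.26×10^-7 + 0.425/5.08×10^-7 + 0.663/3.17×10^-6) = 0.08863 rad.

5.08°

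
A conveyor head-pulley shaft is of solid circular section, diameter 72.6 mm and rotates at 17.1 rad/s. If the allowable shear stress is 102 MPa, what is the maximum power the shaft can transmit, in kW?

J = πd⁴/32 = π(0.0726)⁴/32 = 2.727×10^-6 m⁴.
T_max = τ_allow·J/r = 1.02×10^8 × 2.727×10^-6 / 0.0363 = 7664 N·m.
ω = 17.1 rad/s, so P_max = T_max·ω = 1.310×10^5 W.

131 kW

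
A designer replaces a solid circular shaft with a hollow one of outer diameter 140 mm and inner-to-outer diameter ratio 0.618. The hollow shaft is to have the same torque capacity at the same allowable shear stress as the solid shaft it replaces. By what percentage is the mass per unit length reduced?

Equal τ_max and T ⇒ the solid shaft needs d_s³ = d_o³(1−k⁴), so d_s = 140·(1−0.618⁴)^(1/3) = 132.8 mm.
Area ratio A_h/A_s = d_o²(1−k²)/d_s² = (1−k²)/(1−k⁴)^(2/3) = 0.6866.
Mass saving = 1 − 0.6866 = 31.3 %.

31.3 %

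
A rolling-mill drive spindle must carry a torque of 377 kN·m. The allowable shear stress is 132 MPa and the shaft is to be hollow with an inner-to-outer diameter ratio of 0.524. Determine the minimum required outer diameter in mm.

For a hollow shaft with d_i/d_o = 0.524: τ_max = 16T/(π d_o³ (1−k⁴)), so d_o = [16T/(π τ_allow (1−k⁴))]^(1/3) = [16·377000/(π·1.32×10^8·0.9246)]^(1/3) = 0.2506 m.

251 mm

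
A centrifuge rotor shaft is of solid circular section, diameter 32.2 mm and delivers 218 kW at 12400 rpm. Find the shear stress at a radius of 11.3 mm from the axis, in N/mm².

18.0 N/mm²

ω = 2π·12400/60 = 1299 rad/s, so T = P/ω = 218×10³ / 1299 = 167.9 N·m.
J = πd⁴/32 = π(0.0322)⁴/32 = 1.055×10^-7 m⁴.
Shear stress varies linearly with radius: τ = T·r/J = 167.9 × 0.0113 / 1.055×10^-7 = 1.797×10^7 Pa.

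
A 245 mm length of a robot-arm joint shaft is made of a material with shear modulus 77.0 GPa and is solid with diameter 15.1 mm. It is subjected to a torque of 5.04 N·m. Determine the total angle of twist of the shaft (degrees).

0.180°

J = πd⁴/32 = π(0.0151)⁴/32 = 5.104×10^-9 m⁴.
θ = T·L/(G·J) = 5.040 × 0.245 / (77.0×10⁹ × 5.104×10^-9) = 3.142×10^-3 rad.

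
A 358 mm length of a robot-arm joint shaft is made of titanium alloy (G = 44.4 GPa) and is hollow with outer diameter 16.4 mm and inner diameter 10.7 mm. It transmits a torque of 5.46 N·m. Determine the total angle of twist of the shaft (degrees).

0.434°

J = π(d_o⁴ − d_i⁴)/32 = π(0.0164⁴ − 0.0107⁴)/32 = 5.815×10^-9 m⁴.
θ = T·L/(G·J) = 5.460 × 0.358 / (44.4×10⁹ × 5.815×10^-9) = 7.571×10^-3 rad.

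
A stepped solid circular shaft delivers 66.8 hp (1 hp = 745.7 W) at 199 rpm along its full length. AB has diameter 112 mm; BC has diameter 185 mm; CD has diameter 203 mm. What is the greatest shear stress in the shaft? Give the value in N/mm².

ω = 2π·199/60 = 20.84 rad/s, so T = P/ω = 66.8×745.7 / 20.84 = 2390 N·m.
Under the same torque, τ_max = 16T/(πd³) is largest where d is smallest — segment AB (d = 112 mm).
τ_max = 16·2390/(π·(0.112)³) = 8.665×10^6 Pa.

8.67 N/mm²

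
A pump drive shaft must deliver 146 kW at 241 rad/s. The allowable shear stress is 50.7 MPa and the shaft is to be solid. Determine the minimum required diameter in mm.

39.3 mm

ω = 241 rad/s, so T = P/ω = 146×10³ / 241.0 = 605.8 N·m.
For a solid shaft τ_max = 16T/(πd³), so d = (16T/(π τ_allow))^(1/3) = (16·605.8/(π·5.07×10^7))^(1/3) = 0.03933 m.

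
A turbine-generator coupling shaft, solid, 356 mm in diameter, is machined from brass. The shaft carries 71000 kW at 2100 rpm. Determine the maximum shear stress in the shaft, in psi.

ω = 2π·2100/60 = 219.9 rad/s, so T = P/ω = 71000×10³ / 219.9 = 322900 N·m.
J = πd⁴/32 = π(0.356)⁴/32 = 1.577×10^-3 m⁴.
τ_max = T·r/J = 322900 × 0.178 / 1.577×10^-3 = 3.644×10^7 Pa.

5290 psi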